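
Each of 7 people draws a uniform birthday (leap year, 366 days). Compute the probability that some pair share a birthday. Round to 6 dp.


P(all different) = prod((366-i)/366 for i=0..6) = 0.943914
P(at least one match) = 1 - 0.943914 = 0.056086

0.056086


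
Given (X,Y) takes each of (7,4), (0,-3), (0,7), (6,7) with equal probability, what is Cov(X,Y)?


E[X]=13/4, E[Y]=15/4, E[XY]=35/2
Cov(X,Y) = E[XY] - E[X]E[Y] = 35/2 - 13/4*15/4 = 85/16

85/16


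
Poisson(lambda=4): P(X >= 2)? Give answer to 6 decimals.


P(X>=2) = 1 - P(X<=1) = 1 - (e^(-4)*4^0/0! + e^(-4)*4^1/1!)
≈ 1 - (0.0183156389 + 0.0732625556)
= 1 - 0.0915781945 = 0.9084218055
≈ 0.908422

0.908422


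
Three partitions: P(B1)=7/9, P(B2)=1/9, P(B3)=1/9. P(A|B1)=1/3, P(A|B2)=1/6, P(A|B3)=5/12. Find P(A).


P(A) = P(A|B1)P(B1) + P(A|B2)P(B2) + P(A|B3)P(B3)
= 1/3*7/9 + 1/6*1/9 + 5/12*1/9
= 7/27 + 1/54 + 5/108 = 35/108

35/108


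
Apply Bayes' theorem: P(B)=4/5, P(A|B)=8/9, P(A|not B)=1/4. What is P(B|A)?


P(A) = P(A|B)P(B) + P(A|B')P(B') = 8/9*4/5 + 1/4*1/5 = 137/180
P(B|A) = P(A|B)P(B)/P(A) = (32/45)/(137/180) = 128/137

128/137


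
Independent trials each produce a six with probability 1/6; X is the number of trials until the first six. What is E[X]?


For geometric (trials until first success), E[X] = 1/p = 1/(1/6) = 6

6


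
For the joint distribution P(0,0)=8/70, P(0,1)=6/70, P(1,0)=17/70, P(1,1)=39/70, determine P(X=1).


P(X=1) = P(1,0)+P(1,1) = 17/70 + 39/70 = 56/70 = 4/5

4/5


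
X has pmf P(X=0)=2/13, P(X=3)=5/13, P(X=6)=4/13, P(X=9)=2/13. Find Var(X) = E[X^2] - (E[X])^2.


E[X] = 57/13, E[X^2] = 27
Var(X) = E[X^2] - (E[X])^2 = 27 - (57/13)^2 = 1314/169

1314/169


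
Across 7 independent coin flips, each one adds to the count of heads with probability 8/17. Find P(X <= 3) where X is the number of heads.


P(X<=3) = P(X=0) + P(X=1) + P(X=2) + P(X=3)
= 4782969/410338673 + 29760696/410338673 + 79361856/410338673 + 117573120/410338673
= 231478641/410338673

231478641/410338673


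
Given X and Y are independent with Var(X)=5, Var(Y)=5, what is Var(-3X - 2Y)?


Independence => Cov(X,Y)=0
Var(-3X - 2Y) = (-3)^2*Var(X) + (-2)^2*Var(Y)
= 9*5 + 4*5 = 65

65


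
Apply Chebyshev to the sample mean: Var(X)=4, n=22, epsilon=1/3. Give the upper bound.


Var(Xbar) = Var(X)/n = 4/22
Chebyshev: P(|Xbar-mu| >= 1/3) <= Var(Xbar)/(1/3)^2 = (2/11)/(1/9) = 18/11
Bound exceeds 1, so trivial bound: 1

1


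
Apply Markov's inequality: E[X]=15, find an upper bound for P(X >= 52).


Markov: P(X >= a) <= E[X]/a
P(X >= 52) <= 15/52

15/52


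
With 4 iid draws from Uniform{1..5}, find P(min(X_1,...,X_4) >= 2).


P(min >= 2) = P(all X_i >= 2) = (P(X_1 >= 2))^4
= (4/5)^4 = 256/625

256/625


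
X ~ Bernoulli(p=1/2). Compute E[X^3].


For Bernoulli: X in {0,1}
E[X^3] = 0^3*(1-1/2) + 1^3*1/2 = 1/2

1/2


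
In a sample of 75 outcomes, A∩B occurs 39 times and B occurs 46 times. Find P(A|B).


P(A|B) = P(A∩B)/P(B) = (39/75)/(46/75) = 39/46

39/46


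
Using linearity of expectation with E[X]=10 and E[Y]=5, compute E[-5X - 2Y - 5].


E[-5X - 2Y - 5] = -5*E[X] - 2*E[Y] - 5
= (-5)*(10) + (-2)*(5) + (-5)
= -50 - 10 - 5 = -65

-65


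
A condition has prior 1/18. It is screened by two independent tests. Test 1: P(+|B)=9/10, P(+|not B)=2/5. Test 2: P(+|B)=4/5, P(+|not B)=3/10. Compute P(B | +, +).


After test 1: P(+) = 9/10*1/18 + 2/5*17/18 = 77/180
P(B|+) = (1/20)/(77/180) = 9/77
After test 2 (use post1 as new prior): P(+) = 4/5*9/77 + 3/10*68/77 = 138/385
P(B|+,+) = (36/385)/(138/385) = 6/23

6/23


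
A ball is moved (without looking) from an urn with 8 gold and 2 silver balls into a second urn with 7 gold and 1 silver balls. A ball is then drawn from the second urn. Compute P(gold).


P(transfer gold) = 8/10 = 4/5; P(transfer silver) = 1/5
If gold transferred: Urn II has 8 gold of 9, so P(gold|gold moved) = 8/9
If silver transferred: Urn II has 7 gold of 9, so P(gold|silver moved) = 7/9
By total probability: P(gold) = 4/5*8/9 + 1/5*7/9 = 13/15

13/15


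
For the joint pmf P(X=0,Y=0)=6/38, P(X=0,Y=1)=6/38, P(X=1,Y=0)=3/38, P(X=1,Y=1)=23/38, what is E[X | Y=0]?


P(Y=0) = 9/38
E[X|Y=0] = (0*6 + 1*3)/9 = 3/9 = 1/3

1/3


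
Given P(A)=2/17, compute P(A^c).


P(A') = 1 - P(A) = 1 - 2/17 = 15/17

15/17


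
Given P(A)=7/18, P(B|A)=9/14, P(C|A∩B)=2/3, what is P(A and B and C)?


P(A∩B∩C) = P(A) * P(B|A) * P(C|A∩B)
= 7/18 * 9/14 * 2/3
= 1/4 * 2/3 = 1/6

1/6


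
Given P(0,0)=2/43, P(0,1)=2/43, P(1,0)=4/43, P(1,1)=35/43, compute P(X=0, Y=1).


Read from table: P(X=0, Y=1) = 2/43

2/43


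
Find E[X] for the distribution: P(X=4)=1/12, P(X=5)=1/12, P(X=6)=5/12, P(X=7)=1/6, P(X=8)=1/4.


E[X] = sum(x * P(x))
= 4*1/12 + 5*1/12 + 6*5/12 + 7*1/6 + 8*1/4
= 77/12

77/12


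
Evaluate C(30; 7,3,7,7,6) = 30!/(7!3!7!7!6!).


30! = 265252859812191058636308480000000
Denominator: 7!=5040 * 3!=6 * 7!=5040 * 7!=5040 * 6!=720
Coefficient = 265252859812191058636308480000000 / 553063956480000 = 479606122771776000

479606122771776000


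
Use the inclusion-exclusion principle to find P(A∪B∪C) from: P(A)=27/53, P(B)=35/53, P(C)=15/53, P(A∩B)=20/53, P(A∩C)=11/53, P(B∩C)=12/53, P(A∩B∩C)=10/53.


P(A∪B∪C) = P(A)+P(B)+P(C) - P(AB)-P(AC)-P(BC) + P(ABC)
= 27/53+35/53+15/53 - 20/53-11/53-12/53 + 10/53
= 44/53

44/53


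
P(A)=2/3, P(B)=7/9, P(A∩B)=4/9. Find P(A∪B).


P(A∪B) = P(A) + P(B) - P(A∩B)
= 2/3 + 7/9 - 4/9 = 1

1


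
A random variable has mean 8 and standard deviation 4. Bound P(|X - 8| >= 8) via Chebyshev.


k = 8/4 = 2
Chebyshev: P(|X-mu| >= k*sigma) <= 1/k^2 = 1/2^2 = 1/4

1/4


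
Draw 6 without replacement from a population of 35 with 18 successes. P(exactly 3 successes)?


P(X=3) = C(18,3)*C(17,3) / C(35,6)
= 816*680 / 1623160
= 554880/1623160 = 816/2387

816/2387


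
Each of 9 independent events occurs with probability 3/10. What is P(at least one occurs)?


P(at least one) = 1 - P(none)
P(none) = (1 - 3/10)^9 = (7/10)^9 = 40353607/1000000000
P(at least one) = 1 - 40353607/1000000000 = 959646393/1000000000

959646393/1000000000


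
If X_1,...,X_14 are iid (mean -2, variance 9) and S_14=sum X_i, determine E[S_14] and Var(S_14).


E[S_n] = n*mu = 14*-2 = -28
Var(S_n) = n*sigma^2 = 14*9 = 126

E[S_14]=-28, Var(S_14)=126


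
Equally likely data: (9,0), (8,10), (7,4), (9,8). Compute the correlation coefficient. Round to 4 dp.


Cov(X,Y) = -0.3750, Var(X) = 0.6875, Var(Y) = 14.7500
rho = Cov/(sqrt(VarX)*sqrt(VarY)) = -0.1178

-0.1178


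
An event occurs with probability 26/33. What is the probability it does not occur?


P(A') = 1 - P(A) = 1 - 26/33 = 7/33

7/33


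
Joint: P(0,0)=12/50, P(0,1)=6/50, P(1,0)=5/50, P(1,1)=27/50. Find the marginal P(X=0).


P(X=0) = P(0,0)+P(0,1) = 12/50 + 6/50 = 18/50 = 9/25

9/25


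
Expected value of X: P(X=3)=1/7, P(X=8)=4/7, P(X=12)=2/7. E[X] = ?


E[X] = sum(x * P(x))
= 3*1/7 + 8*4/7 + 12*2/7
= 59/7

59/7


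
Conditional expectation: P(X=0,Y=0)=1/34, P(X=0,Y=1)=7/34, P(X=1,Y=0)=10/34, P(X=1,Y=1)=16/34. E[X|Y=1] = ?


P(Y=1) = 23/34
E[X|Y=1] = (0*7 + 1*16)/23 = 16/23

16/23


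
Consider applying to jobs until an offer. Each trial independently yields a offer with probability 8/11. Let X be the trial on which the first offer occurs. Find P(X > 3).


P(X > 3) = P(first 3 trials all fail) = (1-p)^3 = (3/11)^3 = 27/1331

27/1331


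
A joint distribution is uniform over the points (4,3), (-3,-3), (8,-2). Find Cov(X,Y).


E[X]=3, E[Y]=-2/3, E[XY]=5/3
Cov(X,Y) = E[XY] - E[X]E[Y] = 5/3 - 3*-2/3 = 11/3

11/3


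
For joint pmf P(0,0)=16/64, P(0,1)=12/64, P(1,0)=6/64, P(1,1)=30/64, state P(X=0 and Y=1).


Read from table: P(X=0, Y=1) = 12/64 = 3/16

3/16


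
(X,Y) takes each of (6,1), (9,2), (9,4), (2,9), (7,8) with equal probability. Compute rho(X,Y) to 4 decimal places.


Cov(X,Y) = -4.8800, Var(X) = 6.6400, Var(Y) = 10.1600
rho = Cov/(sqrt(VarX)*sqrt(VarY)) = -0.5941

-0.5941


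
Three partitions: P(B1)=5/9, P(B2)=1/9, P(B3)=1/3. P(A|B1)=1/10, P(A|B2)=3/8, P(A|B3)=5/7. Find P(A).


P(A) = P(A|B1)P(B1) + P(A|B2)P(B2) + P(A|B3)P(B3)
= 1/10*5/9 + 3/8*1/9 + 5/7*1/3
= 1/18 + 1/24 + 5/21 = 169/504

169/504


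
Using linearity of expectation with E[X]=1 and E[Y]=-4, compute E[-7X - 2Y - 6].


E[-7X - 2Y - 6] = -7*E[X] - 2*E[Y] - 6
= (-7)*(1) + (-2)*(-4) + (-6)
= -7 + 8 - 6 = -5

-5


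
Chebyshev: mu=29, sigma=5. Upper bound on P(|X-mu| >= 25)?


k = 25/5 = 5
Chebyshev: P(|X-mu| >= k*sigma) <= 1/k^2 = 1/5^2 = 1/25

1/25


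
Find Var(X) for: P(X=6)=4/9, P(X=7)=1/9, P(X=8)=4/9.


E[X] = 7, E[X^2] = 449/9
Var(X) = E[X^2] - (E[X])^2 = 449/9 - (7)^2 = 8/9

8/9


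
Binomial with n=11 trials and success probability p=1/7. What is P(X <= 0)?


P(X<=0) = P(X=0)
= 362797056/1977326743
= 362797056/1977326743

362797056/1977326743


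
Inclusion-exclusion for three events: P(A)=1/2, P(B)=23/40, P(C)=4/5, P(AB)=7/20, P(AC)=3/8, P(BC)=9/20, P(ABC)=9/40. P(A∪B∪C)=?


P(A∪B∪C) = P(A)+P(B)+P(C) - P(AB)-P(AC)-P(BC) + P(ABC)
= 1/2+23/40+4/5 - 7/20-3/8-9/20 + 9/40
= 37/40

37/40


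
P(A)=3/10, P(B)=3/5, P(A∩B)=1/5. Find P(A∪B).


P(A∪B) = P(A) + P(B) - P(A∩B)
= 3/10 + 3/5 - 1/5 = 7/10

7/10


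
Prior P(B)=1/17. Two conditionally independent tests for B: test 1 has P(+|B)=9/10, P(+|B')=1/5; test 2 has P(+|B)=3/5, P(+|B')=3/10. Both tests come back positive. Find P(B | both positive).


After test 1: P(+) = 9/10*1/17 + 1/5*16/17 = 41/170
P(B|+) = (9/170)/(41/170) = 9/41
After test 2 (use post1 as new prior): P(+) = 3/5*9/41 + 3/10*32/41 = 15/41
P(B|+,+) = (27/205)/(15/41) = 9/25

9/25


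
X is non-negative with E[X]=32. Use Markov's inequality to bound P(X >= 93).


Markov: P(X >= a) <= E[X]/a
P(X >= 93) <= 32/93

32/93


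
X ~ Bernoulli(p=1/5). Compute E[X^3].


For Bernoulli: X in {0,1}
E[X^3] = 0^3*(1-1/5) + 1^3*1/5 = 1/5

1/5


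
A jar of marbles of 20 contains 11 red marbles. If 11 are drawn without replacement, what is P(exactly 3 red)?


P(X=3) = C(11,3)*C(9,8) / C(20,11)
= 165*9 / 167960
= 1485/167960 = 297/33592

297/33592


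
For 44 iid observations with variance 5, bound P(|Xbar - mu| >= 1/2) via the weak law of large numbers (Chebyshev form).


Var(Xbar) = Var(X)/n = 5/44
Chebyshev: P(|Xbar-mu| >= 1/2) <= Var(Xbar)/(1/2)^2 = (5/44)/(1/4) = 5/11

5/11


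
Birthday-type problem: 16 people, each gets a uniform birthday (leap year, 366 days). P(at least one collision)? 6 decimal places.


P(all different) = prod((366-i)/366 for i=0..15) = 0.717059
P(at least one match) = 1 - 0.717059 = 0.282941

0.282941


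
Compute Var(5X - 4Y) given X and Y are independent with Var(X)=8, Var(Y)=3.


Independence => Cov(X,Y)=0
Var(5X - 4Y) = 5^2*Var(X) + (-4)^2*Var(Y)
= 25*8 + 16*3 = 248

248


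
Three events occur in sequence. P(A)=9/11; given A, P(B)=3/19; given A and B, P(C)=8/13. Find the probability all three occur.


P(A∩B∩C) = P(A) * P(B|A) * P(C|A∩B)
= 9/11 * 3/19 * 8/13
= 27/209 * 8/13 = 216/2717

216/2717


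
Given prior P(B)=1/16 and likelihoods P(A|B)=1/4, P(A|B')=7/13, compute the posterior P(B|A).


P(A) = P(A|B)P(B) + P(A|B')P(B') = 1/4*1/16 + 7/13*15/16 = 433/832
P(B|A) = P(A|B)P(B)/P(A) = (1/64)/(433/832) = 13/433

13/433


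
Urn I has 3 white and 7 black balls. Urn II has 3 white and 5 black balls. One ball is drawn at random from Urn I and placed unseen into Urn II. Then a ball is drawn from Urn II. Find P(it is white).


P(transfer white) = 3/10; P(transfer black) = 7/10
If white transferred: Urn II has 4 white of 9, so P(white|white moved) = 4/9
If black transferred: Urn II has 3 white of 9, so P(white|black moved) = 1/3
By total probability: P(white) = 3/10*4/9 + 7/10*1/3 = 11/30

11/30


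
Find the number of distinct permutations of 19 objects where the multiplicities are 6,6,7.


19! = 121645100408832000
Denominator: 6!=720 * 6!=720 * 7!=5040
Coefficient = 121645100408832000 / 2612736000 = 46558512

46558512


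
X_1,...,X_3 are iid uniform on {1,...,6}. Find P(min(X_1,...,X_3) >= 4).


P(min >= 4) = P(all X_i >= 4) = (P(X_1 >= 4))^3
= (3/6)^3 = (1/2)^3 = 1/8

1/8


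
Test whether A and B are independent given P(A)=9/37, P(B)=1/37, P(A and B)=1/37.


P(A)*P(B) = 9/37*1/37 = 9/1369
P(A∩B) = 1/37 != 9/1369, so not independent

No, A and B are not independent


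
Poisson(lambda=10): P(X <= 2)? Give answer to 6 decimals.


P(X<=2) = e^(-10)*10^0/0! + e^(-10)*10^1/1! + e^(-10)*10^2/2!
≈ 0.0000453999 + 0.0004539993 + 0.0022699965
= 0.0027693957
≈ 0.002769

0.002769


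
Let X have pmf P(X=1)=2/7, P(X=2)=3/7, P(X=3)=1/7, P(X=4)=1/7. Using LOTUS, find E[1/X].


E[1/X] = sum(g(x)*P(x))
= 1*2/7 + 1/2*3/7 + 1/3*1/7 + 1/4*1/7
= 7/12

7/12


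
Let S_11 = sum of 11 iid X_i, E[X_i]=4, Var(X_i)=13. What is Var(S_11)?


By independence, Var(S_n) = n*Var(X_1) = 11*13 = 143

143


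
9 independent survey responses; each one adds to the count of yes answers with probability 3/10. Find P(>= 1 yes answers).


P(at least one) = 1 - P(none)
P(none) = (1 - 3/10)^9 = (7/10)^9 = 40353607/1000000000
P(at least one) = 1 - 40353607/1000000000 = 959646393/1000000000

959646393/1000000000


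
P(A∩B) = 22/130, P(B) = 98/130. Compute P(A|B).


P(A|B) = P(A∩B)/P(B) = (22/130)/(98/130) = 22/98 = 11/49

11/49


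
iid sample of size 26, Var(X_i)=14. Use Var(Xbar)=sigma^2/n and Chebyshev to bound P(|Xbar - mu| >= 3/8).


Var(Xbar) = Var(X)/n = 14/26
Chebyshev: P(|Xbar-mu| >= 3/8) <= Var(Xbar)/(3/8)^2 = (7/13)/(9/64) = 448/117
Bound exceeds 1, so trivial bound: 1

1


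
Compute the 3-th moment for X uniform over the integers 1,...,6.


E[X^3] = (1/6) * sum(x^3 for x=1..6)
= 441/6 = 147/2

147/2


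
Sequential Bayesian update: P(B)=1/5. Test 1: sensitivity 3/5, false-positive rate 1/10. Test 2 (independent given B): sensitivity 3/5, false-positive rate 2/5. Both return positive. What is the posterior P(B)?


After test 1: P(+) = 3/5*1/5 + 1/10*4/5 = 1/5
P(B|+) = (3/25)/(1/5) = 3/5
After test 2 (use post1 as new prior): P(+) = 3/5*3/5 + 2/5*2/5 = 13/25
P(B|+,+) = (9/25)/(13/25) = 9/13

9/13


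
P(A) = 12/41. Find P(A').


P(A') = 1 - P(A) = 1 - 12/41 = 29/41

29/41


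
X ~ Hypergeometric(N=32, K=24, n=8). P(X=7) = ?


P(X=7) = C(24,7)*C(8,1) / C(32,8)
= 346104*8 / 10518300
= 2768832/10518300 = 76912/292175

76912/292175


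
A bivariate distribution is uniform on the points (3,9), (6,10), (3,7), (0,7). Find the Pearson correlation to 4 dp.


Cov(X,Y) = 2.2500, Var(X) = 4.5000, Var(Y) = 1.6875
rho = Cov/(sqrt(VarX)*sqrt(VarY)) = 0.8165

0.8165


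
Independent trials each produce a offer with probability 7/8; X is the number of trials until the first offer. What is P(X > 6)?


P(X > 6) = P(first 6 trials all fail) = (1-p)^6 = (1/8)^6 = 1/262144

1/262144


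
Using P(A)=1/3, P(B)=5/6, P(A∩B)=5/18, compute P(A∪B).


P(A∪B) = P(A) + P(B) - P(A∩B)
= 1/3 + 5/6 - 5/18 = 8/9

8/9


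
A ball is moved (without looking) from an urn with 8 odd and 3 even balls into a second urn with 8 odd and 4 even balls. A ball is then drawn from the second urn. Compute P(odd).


P(transfer odd) = 8/11; P(transfer even) = 3/11
If odd transferred: Urn II has 9 odd of 13, so P(odd|odd moved) = 9/13
If even transferred: Urn II has 8 odd of 13, so P(odd|even moved) = 8/13
By total probability: P(odd) = 8/11*9/13 + 3/11*8/13 = 96/143

96/143


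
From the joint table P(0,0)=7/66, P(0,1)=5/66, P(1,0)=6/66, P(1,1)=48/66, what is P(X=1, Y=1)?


Read from table: P(X=1, Y=1) = 48/66 = 8/11

8/11


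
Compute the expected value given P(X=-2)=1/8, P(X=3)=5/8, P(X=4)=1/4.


E[X] = sum(x * P(x))
= -2*1/8 + 3*5/8 + 4*1/4
= 21/8

21/8


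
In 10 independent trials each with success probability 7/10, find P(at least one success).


P(at least one) = 1 - P(none)
P(none) = (1 - 7/10)^10 = (3/10)^10 = 59049/10000000000
P(at least one) = 1 - 59049/10000000000 = 9999940951/10000000000

9999940951/10000000000


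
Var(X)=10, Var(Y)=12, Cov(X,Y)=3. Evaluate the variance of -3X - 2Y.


Var(-3X - 2Y) = (-3)^2*Var(X) + (-2)^2*Var(Y) + 2*(-3)*(-2)*Cov(X,Y)
= 9*10 + 4*12 + 12*3
= 90 + 48 + 36 = 174

174


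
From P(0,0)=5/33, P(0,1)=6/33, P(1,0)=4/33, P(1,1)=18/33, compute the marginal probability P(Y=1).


P(Y=1) = P(0,1)+P(1,1) = 6/33 + 18/33 = 24/33 = 8/11

8/11


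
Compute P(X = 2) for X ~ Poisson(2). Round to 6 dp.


P(X=2) = e^(-2) * 2^2 / 2!
≈ 0.1353352832 * 4 / 2
≈ 0.270671

0.270671


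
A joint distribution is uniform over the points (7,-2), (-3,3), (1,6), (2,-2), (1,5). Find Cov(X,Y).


E[X]=8/5, E[Y]=2, E[XY]=-16/5
Cov(X,Y) = E[XY] - E[X]E[Y] = -16/5 - 8/5*2 = -32/5

-32/5


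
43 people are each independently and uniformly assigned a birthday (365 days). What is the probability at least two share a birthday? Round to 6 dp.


P(all different) = prod((365-i)/365 for i=0..42) = 0.076077
P(at least one match) = 1 - 0.076077 = 0.923923

0.923923


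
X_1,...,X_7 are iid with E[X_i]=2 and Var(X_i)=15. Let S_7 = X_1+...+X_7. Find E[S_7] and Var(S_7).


E[S_n] = n*mu = 7*2 = 14
Var(S_n) = n*sigma^2 = 7*15 = 105

E[S_7]=14, Var(S_7)=105


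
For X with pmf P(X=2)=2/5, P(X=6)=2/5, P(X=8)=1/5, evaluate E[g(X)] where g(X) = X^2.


E[X^2] = sum(g(x)*P(x))
= 4*2/5 + 36*2/5 + 64*1/5
= 144/5

144/5


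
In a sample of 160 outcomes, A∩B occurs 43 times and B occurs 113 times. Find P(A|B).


P(A|B) = P(A∩B)/P(B) = (43/160)/(113/160) = 43/113

43/113


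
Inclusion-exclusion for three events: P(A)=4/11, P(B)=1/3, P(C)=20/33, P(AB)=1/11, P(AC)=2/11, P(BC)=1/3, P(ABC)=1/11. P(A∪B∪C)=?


P(A∪B∪C) = P(A)+P(B)+P(C) - P(AB)-P(AC)-P(BC) + P(ABC)
= 4/11+1/3+20/33 - 1/11-2/11-1/3 + 1/11
= 26/33

26/33


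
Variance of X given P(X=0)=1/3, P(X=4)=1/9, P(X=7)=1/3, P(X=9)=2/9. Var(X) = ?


E[X] = 43/9, E[X^2] = 325/9
Var(X) = E[X^2] - (E[X])^2 = 325/9 - (43/9)^2 = 1076/81

1076/81


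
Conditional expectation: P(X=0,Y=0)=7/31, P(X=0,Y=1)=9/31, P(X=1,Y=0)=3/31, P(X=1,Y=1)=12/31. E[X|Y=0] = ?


P(Y=0) = 10/31
E[X|Y=0] = (0*7 + 1*3)/10 = 3/10

3/10


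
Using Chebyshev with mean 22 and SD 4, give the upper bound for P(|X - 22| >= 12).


k = 12/4 = 3
Chebyshev: P(|X-mu| >= k*sigma) <= 1/k^2 = 1/3^2 = 1/9

1/9


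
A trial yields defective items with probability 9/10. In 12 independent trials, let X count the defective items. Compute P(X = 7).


P(X=7) = C(12,7) * p^7 * (1-p)^5
= 792 * 4782969/10000000 * 1/100000
= 473513931/125000000000

473513931/125000000000


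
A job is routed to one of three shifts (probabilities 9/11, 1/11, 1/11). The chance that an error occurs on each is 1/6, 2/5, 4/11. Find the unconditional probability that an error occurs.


P(A) = P(A|B1)P(B1) + P(A|B2)P(B2) + P(A|B3)P(B3)
= 1/6*9/11 + 2/5*1/11 + 4/11*1/11
= 3/22 + 2/55 + 4/121 = 249/1210

249/1210


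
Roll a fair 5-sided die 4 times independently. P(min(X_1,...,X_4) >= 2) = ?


P(min >= 2) = P(all X_i >= 2) = (P(X_1 >= 2))^4
= (4/5)^4 = 256/625

256/625


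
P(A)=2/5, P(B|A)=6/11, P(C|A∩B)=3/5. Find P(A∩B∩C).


P(A∩B∩C) = P(A) * P(B|A) * P(C|A∩B)
= 2/5 * 6/11 * 3/5
= 12/55 * 3/5 = 36/275

36/275


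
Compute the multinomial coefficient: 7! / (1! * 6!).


7! = 5040
Denominator: 1!=1 * 6!=720
Coefficient = 5040 / 720 = 7

7


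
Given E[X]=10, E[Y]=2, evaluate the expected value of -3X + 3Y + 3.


E[-3X + 3Y + 3] = -3*E[X] + 3*E[Y] + 3
= (-3)*(10) + (3)*(2) + (3)
= -30 + 6 + 3 = -21

-21


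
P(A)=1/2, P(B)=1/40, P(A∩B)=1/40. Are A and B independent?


P(A)*P(B) = 1/2*1/40 = 1/80
P(A∩B) = 1/40 != 1/80, so not independent

No, A and B are not independent


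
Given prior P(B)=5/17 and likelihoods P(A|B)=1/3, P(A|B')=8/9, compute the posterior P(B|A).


P(A) = P(A|B)P(B) + P(A|B')P(B') = 1/3*5/17 + 8/9*12/17 = 37/51
P(B|A) = P(A|B)P(B)/P(A) = (5/51)/(37/51) = 5/37

5/37


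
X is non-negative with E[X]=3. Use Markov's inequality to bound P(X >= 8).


Markov: P(X >= a) <= E[X]/a
P(X >= 8) <= 3/8

3/8


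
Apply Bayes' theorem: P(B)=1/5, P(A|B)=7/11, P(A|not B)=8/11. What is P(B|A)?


P(A) = P(A|B)P(B) + P(A|B')P(B') = 7/11*1/5 + 8/11*4/5 = 39/55
P(B|A) = P(A|B)P(B)/P(A) = (7/55)/(39/55) = 7/39

7/39


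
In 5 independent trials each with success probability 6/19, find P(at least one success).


P(at least one) = 1 - P(none)
P(none) = (1 - 6/19)^5 = (13/19)^5 = 371293/2476099
P(at least one) = 1 - 371293/2476099 = 2104806/2476099

2104806/2476099


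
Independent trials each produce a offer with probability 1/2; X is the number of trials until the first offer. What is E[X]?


For geometric (trials until first success), E[X] = 1/p = 1/(1/2) = 2

2


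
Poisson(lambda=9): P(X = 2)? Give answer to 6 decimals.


P(X=2) = e^(-9) * 9^2 / 2!
≈ 0.0001234098041 * 81 / 2
≈ 0.004998

0.004998


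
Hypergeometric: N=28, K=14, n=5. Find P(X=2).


P(X=2) = C(14,2)*C(14,3) / C(28,5)
= 91*364 / 98280
= 33124/98280 = 91/270

91/270


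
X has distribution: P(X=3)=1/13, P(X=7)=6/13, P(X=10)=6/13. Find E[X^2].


E[X^2] = sum(g(x)*P(x))
= 9*1/13 + 49*6/13 + 100*6/13
= 903/13

903/13


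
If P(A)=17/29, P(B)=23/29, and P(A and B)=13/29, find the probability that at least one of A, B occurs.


P(A∪B) = P(A) + P(B) - P(A∩B)
= 17/29 + 23/29 - 13/29 = 27/29

27/29


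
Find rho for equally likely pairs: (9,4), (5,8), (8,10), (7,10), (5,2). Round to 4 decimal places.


Cov(X,Y) = 0.9600, Var(X) = 2.5600, Var(Y) = 10.5600
rho = Cov/(sqrt(VarX)*sqrt(VarY)) = 0.1846

0.1846


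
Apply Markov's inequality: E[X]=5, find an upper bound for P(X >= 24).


Markov: P(X >= a) <= E[X]/a
P(X >= 24) <= 5/24

5/24


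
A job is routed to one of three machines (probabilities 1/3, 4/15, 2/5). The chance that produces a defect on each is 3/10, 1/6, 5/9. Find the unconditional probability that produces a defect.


P(A) = P(A|B1)P(B1) + P(A|B2)P(B2) + P(A|B3)P(B3)
= 3/10*1/3 + 1/6*4/15 + 5/9*2/5
= 1/10 + 2/45 + 2/9 = 11/30

11/30


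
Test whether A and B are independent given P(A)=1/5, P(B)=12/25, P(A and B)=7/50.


P(A)*P(B) = 1/5*12/25 = 12/125
P(A∩B) = 7/50 != 12/125, so not independent

No, A and B are not independent


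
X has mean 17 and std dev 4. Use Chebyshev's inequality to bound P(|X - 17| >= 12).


k = 12/4 = 3
Chebyshev: P(|X-mu| >= k*sigma) <= 1/k^2 = 1/3^2 = 1/9

1/9


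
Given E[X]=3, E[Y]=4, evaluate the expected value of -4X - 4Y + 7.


E[-4X - 4Y + 7] = -4*E[X] - 4*E[Y] + 7
= (-4)*(3) + (-4)*(4) + (7)
= -12 - 16 + 7 = -21

-21


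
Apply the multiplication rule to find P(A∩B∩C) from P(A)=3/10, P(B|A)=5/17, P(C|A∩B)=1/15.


P(A∩B∩C) = P(A) * P(B|A) * P(C|A∩B)
= 3/10 * 5/17 * 1/15
= 3/34 * 1/15 = 1/170

1/170


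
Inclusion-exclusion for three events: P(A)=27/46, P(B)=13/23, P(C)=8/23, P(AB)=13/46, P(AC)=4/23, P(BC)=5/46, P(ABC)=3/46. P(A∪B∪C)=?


P(A∪B∪C) = P(A)+P(B)+P(C) - P(AB)-P(AC)-P(BC) + P(ABC)
= 27/46+13/23+8/23 - 13/46-4/23-5/46 + 3/46
= 1

1


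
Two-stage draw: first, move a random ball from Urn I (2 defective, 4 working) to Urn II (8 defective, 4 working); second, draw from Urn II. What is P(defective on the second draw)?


P(transfer defective) = 2/6 = 1/3; P(transfer working) = 2/3
If defective transferred: Urn II has 9 defective of 13, so P(defective|defective moved) = 9/13
If working transferred: Urn II has 8 defective of 13, so P(defective|working moved) = 8/13
By total probability: P(defective) = 1/3*9/13 + 2/3*8/13 = 25/39

25/39


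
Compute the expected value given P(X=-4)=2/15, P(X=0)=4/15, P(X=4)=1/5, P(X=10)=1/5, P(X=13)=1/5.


E[X] = sum(x * P(x))
= -4*2/15 + 0*4/15 + 4*1/5 + 10*1/5 + 13*1/5
= 73/15

73/15


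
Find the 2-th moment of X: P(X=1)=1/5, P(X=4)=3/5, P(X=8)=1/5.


E[X^2] = sum(x^2 * P(x))
= 1*1/5 + 16*3/5 + 64*1/5
= 113/5

113/5


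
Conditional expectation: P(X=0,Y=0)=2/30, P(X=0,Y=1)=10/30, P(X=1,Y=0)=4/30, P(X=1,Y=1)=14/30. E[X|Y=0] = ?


P(Y=0) = 6/30
E[X|Y=0] = (0*2 + 1*4)/6 = 4/6 = 2/3

2/3


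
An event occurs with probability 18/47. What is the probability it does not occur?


P(A') = 1 - P(A) = 1 - 18/47 = 29/47

29/47


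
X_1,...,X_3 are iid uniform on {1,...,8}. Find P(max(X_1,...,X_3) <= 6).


P(max <= 6) = P(all X_i <= 6) = (P(X_1 <= 6))^3
= (6/8)^3 = (3/4)^3 = 27/64

27/64


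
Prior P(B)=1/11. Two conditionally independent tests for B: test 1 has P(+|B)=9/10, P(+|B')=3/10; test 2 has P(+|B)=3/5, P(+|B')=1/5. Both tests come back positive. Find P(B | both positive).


After test 1: P(+) = 9/10*1/11 + 3/10*10/11 = 39/110
P(B|+) = (9/110)/(39/110) = 3/13
After test 2 (use post1 as new prior): P(+) = 3/5*3/13 + 1/5*10/13 = 19/65
P(B|+,+) = (9/65)/(19/65) = 9/19

9/19


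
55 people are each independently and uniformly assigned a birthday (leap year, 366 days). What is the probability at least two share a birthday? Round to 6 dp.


P(all different) = prod((366-i)/366 for i=0..54) = 0.013909
P(at least one match) = 1 - 0.013909 = 0.986091

0.986091


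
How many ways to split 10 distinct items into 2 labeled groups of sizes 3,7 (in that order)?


10! = 3628800
Denominator: 3!=6 * 7!=5040
Coefficient = 3628800 / 30240 = 120

120


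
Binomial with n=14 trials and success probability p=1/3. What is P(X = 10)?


P(X=10) = C(14,10) * p^10 * (1-p)^4
= 1001 * 1/59049 * 16/81
= 16016/4782969

16016/4782969


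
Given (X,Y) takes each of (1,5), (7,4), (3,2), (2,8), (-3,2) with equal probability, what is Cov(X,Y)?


E[X]=2, E[Y]=21/5, E[XY]=49/5
Cov(X,Y) = E[XY] - E[X]E[Y] = 49/5 - 2*21/5 = 7/5

7/5


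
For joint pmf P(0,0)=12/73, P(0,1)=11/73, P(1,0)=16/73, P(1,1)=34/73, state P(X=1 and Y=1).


Read from table: P(X=1, Y=1) = 34/73

34/73


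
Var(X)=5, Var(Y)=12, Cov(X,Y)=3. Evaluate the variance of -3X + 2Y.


Var(-3X + 2Y) = (-3)^2*Var(X) + 2^2*Var(Y) + 2*(-3)*2*Cov(X,Y)
= 9*5 + 4*12 - 12*3
= 45 + 48 - 36 = 57

57


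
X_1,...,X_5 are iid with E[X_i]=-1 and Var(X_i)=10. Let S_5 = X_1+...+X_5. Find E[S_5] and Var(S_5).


E[S_n] = n*mu = 5*-1 = -5
Var(S_n) = n*sigma^2 = 5*10 = 50

E[S_5]=-5, Var(S_5)=50


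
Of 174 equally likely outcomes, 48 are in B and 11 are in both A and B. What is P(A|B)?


P(A|B) = P(A∩B)/P(B) = (11/174)/(48/174) = 11/48

11/48


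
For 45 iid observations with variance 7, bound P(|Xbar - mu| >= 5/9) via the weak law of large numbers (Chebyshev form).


Var(Xbar) = Var(X)/n = 7/45
Chebyshev: P(|Xbar-mu| >= 5/9) <= Var(Xbar)/(5/9)^2 = (7/45)/(25/81) = 63/125

63/125


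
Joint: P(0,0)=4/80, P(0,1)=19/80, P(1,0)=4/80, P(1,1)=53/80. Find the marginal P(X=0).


P(X=0) = P(0,0)+P(0,1) = 4/80 + 19/80 = 23/80

23/80


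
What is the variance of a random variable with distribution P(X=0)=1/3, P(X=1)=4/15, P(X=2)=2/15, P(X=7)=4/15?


E[X] = 12/5, E[X^2] = 208/15
Var(X) = E[X^2] - (E[X])^2 = 208/15 - (12/5)^2 = 608/75

608/75


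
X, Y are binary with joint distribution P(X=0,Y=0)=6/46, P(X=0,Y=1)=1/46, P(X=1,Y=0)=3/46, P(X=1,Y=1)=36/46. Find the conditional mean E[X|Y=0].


P(Y=0) = 9/46
E[X|Y=0] = (0*6 + 1*3)/9 = 3/9 = 1/3

1/3


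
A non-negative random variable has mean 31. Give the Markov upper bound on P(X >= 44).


Markov: P(X >= a) <= E[X]/a
P(X >= 44) <= 31/44

31/44


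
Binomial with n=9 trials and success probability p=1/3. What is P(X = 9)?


P(X=9) = C(9,9) * p^9 * (1-p)^0
= 1 * 1/19683 * 1
= 1/19683

1/19683


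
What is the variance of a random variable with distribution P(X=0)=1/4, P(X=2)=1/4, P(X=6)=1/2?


E[X] = 7/2, E[X^2] = 19
Var(X) = E[X^2] - (E[X])^2 = 19 - (7/2)^2 = 27/4

27/4


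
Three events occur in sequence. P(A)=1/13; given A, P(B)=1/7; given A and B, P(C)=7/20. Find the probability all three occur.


P(A∩B∩C) = P(A) * P(B|A) * P(C|A∩B)
= 1/13 * 1/7 * 7/20
= 1/91 * 7/20 = 1/260

1/260


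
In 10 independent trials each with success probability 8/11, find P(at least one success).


P(at least one) = 1 - P(none)
P(none) = (1 - 8/11)^10 = (3/11)^10 = 59049/25937424601
P(at least one) = 1 - 59049/25937424601 = 25937365552/25937424601

25937365552/25937424601


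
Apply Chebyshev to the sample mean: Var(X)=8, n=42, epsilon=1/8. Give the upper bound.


Var(Xbar) = Var(X)/n = 8/42
Chebyshev: P(|Xbar-mu| >= 1/8) <= Var(Xbar)/(1/8)^2 = (4/21)/(1/64) = 256/21
Bound exceeds 1, so trivial bound: 1

1


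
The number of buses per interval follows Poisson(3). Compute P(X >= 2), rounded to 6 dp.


P(X>=2) = 1 - P(X<=1) = 1 - (e^(-3)*3^0/0! + e^(-3)*3^1/1!)
≈ 1 - (0.0497870684 + 0.1493612051)
= 1 - 0.1991482735 = 0.8008517265
≈ 0.800852

0.800852


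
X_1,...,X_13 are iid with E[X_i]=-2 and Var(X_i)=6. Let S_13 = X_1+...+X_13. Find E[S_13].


E[S_n] = n*E[X_1] = 13*-2 = -26

-26


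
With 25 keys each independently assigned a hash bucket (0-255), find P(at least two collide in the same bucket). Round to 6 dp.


P(all different) = prod((256-i)/256 for i=0..24) = 0.297853
P(at least one match) = 1 - 0.297853 = 0.702147

0.702147


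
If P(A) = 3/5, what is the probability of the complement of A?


P(A') = 1 - P(A) = 1 - 3/5 = 2/5

2/5


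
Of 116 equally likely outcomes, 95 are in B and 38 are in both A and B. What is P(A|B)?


P(A|B) = P(A∩B)/P(B) = (38/116)/(95/116) = 38/95 = 2/5

2/5


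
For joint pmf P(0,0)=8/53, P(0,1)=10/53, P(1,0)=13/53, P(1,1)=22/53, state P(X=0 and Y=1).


Read from table: P(X=0, Y=1) = 10/53

10/53


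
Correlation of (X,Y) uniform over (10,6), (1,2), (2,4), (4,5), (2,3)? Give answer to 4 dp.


Cov(X,Y) = 4.0000, Var(X) = 10.5600, Var(Y) = 2.0000
rho = Cov/(sqrt(VarX)*sqrt(VarY)) = 0.8704

0.8704


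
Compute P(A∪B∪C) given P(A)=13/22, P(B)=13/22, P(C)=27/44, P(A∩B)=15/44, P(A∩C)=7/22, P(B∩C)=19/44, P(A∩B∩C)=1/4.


P(A∪B∪C) = P(A)+P(B)+P(C) - P(AB)-P(AC)-P(BC) + P(ABC)
= 13/22+13/22+27/44 - 15/44-7/22-19/44 + 1/4
= 21/22

21/22


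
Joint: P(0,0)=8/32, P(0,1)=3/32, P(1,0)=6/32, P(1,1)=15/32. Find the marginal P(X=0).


P(X=0) = P(0,0)+P(0,1) = 8/32 + 3/32 = 11/32

11/32


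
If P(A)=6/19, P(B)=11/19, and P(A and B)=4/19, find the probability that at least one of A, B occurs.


P(A∪B) = P(A) + P(B) - P(A∩B)
= 6/19 + 11/19 - 4/19 = 13/19

13/19


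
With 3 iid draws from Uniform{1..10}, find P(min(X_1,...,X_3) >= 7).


P(min >= 7) = P(all X_i >= 7) = (P(X_1 >= 7))^3
= (4/10)^3 = (2/5)^3 = 8/125

8/125


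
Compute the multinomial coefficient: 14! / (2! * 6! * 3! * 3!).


14! = 87178291200
Denominator: 2!=2 * 6!=720 * 3!=6 * 3!=6
Coefficient = 87178291200 / 51840 = 1681680

1681680


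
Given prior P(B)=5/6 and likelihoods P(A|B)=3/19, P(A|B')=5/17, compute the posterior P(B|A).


P(A) = P(A|B)P(B) + P(A|B')P(B') = 3/19*5/6 + 5/17*1/6 = 175/969
P(B|A) = P(A|B)P(B)/P(A) = (5/38)/(175/969) = 51/70

51/70


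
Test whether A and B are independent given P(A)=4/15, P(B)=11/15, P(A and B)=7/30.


P(A)*P(B) = 4/15*11/15 = 44/225
P(A∩B) = 7/30 != 44/225, so not independent

No, A and B are not independent


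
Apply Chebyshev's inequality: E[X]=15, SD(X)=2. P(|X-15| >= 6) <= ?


k = 6/2 = 3
Chebyshev: P(|X-mu| >= k*sigma) <= 1/k^2 = 1/3^2 = 1/9

1/9


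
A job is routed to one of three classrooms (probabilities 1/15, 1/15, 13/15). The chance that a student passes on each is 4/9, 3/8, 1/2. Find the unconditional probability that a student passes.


P(A) = P(A|B1)P(B1) + P(A|B2)P(B2) + P(A|B3)P(B3)
= 4/9*1/15 + 3/8*1/15 + 1/2*13/15
= 4/135 + 1/40 + 13/30 = 527/1080

527/1080


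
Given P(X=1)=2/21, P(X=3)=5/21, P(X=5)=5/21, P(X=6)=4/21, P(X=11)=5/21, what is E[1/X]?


E[1/X] = sum(g(x)*P(x))
= 1*2/21 + 1/3*5/21 + 1/5*5/21 + 1/6*4/21 + 1/11*5/21
= 191/693

191/693


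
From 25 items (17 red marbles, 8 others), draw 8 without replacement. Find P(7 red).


P(X=7) = C(17,7)*C(8,1) / C(25,8)
= 19448*8 / 1081575
= 155584/1081575 = 14144/98325

14144/98325


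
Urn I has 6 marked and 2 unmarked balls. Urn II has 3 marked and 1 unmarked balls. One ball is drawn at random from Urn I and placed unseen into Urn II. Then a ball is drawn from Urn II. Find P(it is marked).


P(transfer marked) = 6/8 = 3/4; P(transfer unmarked) = 1/4
If marked transferred: Urn II has 4 marked of 5, so P(marked|marked moved) = 4/5
If unmarked transferred: Urn II has 3 marked of 5, so P(marked|unmarked moved) = 3/5
By total probability: P(marked) = 3/4*4/5 + 1/4*3/5 = 3/4

3/4


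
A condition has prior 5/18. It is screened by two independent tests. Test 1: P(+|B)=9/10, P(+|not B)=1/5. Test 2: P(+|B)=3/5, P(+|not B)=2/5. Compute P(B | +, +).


After test 1: P(+) = 9/10*5/18 + 1/5*13/18 = 71/180
P(B|+) = (1/4)/(71/180) = 45/71
After test 2 (use post1 as new prior): P(+) = 3/5*45/71 + 2/5*26/71 = 187/355
P(B|+,+) = (27/71)/(187/355) = 135/187

135/187


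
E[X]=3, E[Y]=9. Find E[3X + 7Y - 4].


E[3X + 7Y - 4] = 3*E[X] + 7*E[Y] - 4
= (3)*(3) + (7)*(9) + (-4)
= 9 + 63 - 4 = 68

68


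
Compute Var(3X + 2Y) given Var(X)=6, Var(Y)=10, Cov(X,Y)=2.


Var(3X + 2Y) = 3^2*Var(X) + 2^2*Var(Y) + 2*3*2*Cov(X,Y)
= 9*6 + 4*10 + 12*2
= 54 + 40 + 24 = 118

118


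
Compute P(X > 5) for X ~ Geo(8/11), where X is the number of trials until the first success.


P(X > 5) = P(first 5 trials all fail) = (1-p)^5 = (3/11)^5 = 243/161051

243/161051


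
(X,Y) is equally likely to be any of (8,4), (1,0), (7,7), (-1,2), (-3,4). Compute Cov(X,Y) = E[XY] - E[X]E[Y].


E[X]=12/5, E[Y]=17/5, E[XY]=67/5
Cov(X,Y) = E[XY] - E[X]E[Y] = 67/5 - 12/5*17/5 = 131/25

131/25


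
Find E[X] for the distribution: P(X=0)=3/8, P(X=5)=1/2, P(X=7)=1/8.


E[X] = sum(x * P(x))
= 0*3/8 + 5*1/2 + 7*1/8
= 27/8

27/8


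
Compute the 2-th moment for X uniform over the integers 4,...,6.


E[X^2] = (1/3) * sum(x^2 for x=4..6)
= 77/3

77/3


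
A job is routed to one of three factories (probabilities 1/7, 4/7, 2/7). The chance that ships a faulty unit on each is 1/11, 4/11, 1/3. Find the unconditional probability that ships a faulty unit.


P(A) = P(A|B1)P(B1) + P(A|B2)P(B2) + P(A|B3)P(B3)
= 1/11*1/7 + 4/11*4/7 + 1/3*2/7
= 1/77 + 16/77 + 2/21 = 73/231

73/231


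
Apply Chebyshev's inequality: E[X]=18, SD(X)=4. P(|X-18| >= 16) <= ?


k = 16/4 = 4
Chebyshev: P(|X-mu| >= k*sigma) <= 1/k^2 = 1/4^2 = 1/16

1/16


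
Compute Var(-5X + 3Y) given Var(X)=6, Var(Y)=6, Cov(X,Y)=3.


Var(-5X + 3Y) = (-5)^2*Var(X) + 3^2*Var(Y) + 2*(-5)*3*Cov(X,Y)
= 25*6 + 9*6 - 30*3
= 150 + 54 - 90 = 114

114


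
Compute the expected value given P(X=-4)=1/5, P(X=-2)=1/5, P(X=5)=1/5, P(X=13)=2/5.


E[X] = sum(x * P(x))
= -4*1/5 - 2*1/5 + 5*1/5 + 13*2/5
= 5

5


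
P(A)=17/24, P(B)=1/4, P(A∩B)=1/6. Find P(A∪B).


P(A∪B) = P(A) + P(B) - P(A∩B)
= 17/24 + 1/4 - 1/6 = 19/24

19/24


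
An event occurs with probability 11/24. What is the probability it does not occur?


P(A') = 1 - P(A) = 1 - 11/24 = 13/24

13/24


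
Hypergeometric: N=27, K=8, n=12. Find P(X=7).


P(X=7) = C(8,7)*C(19,5) / C(27,12)
= 8*11628 / 17383860
= 93024/17383860 = 8/1495

8/1495


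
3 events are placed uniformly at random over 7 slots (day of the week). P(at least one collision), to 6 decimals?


P(all different) = prod((7-i)/7 for i=0..2) = 0.612245
P(at least one match) = 1 - 0.612245 = 0.387755

0.387755


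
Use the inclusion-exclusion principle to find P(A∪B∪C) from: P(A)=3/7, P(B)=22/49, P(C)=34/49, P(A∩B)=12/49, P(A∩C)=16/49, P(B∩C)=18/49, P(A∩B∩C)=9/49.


P(A∪B∪C) = P(A)+P(B)+P(C) - P(AB)-P(AC)-P(BC) + P(ABC)
= 3/7+22/49+34/49 - 12/49-16/49-18/49 + 9/49
= 40/49

40/49


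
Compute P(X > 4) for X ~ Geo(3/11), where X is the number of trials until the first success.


P(X > 4) = P(first 4 trials all fail) = (1-p)^4 = (8/11)^4 = 4096/14641

4096/14641


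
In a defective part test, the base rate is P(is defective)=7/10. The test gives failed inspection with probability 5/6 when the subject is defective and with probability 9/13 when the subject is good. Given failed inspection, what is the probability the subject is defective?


P(A) = P(A|B)P(B) + P(A|B')P(B') = 5/6*7/10 + 9/13*3/10 = 617/780
P(B|A) = P(A|B)P(B)/P(A) = (7/12)/(617/780) = 455/617

455/617


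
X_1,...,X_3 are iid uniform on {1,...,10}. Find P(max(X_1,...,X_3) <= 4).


P(max <= 4) = P(all X_i <= 4) = (P(X_1 <= 4))^3
= (4/10)^3 = (2/5)^3 = 8/125

8/125


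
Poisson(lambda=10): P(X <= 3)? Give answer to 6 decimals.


P(X<=3) = e^(-10)*10^0/0! + e^(-10)*10^1/1! + e^(-10)*10^2/2! + e^(-10)*10^3/3!
≈ 0.0000453999 + 0.0004539993 + 0.0022699965 + 0.0075666550
= 0.0103360507
≈ 0.010336

0.010336


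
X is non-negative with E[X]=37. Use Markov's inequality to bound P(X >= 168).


Markov: P(X >= a) <= E[X]/a
P(X >= 168) <= 37/168

37/168


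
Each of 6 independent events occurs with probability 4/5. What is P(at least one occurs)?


P(at least one) = 1 - P(none)
P(none) = (1 - 4/5)^6 = (1/5)^6 = 1/15625
P(at least one) = 1 - 1/15625 = 15624/15625

15624/15625


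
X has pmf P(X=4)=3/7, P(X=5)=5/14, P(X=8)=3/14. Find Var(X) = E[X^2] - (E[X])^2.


E[X] = 73/14, E[X^2] = 59/2
Var(X) = E[X^2] - (E[X])^2 = 59/2 - (73/14)^2 = 453/196

453/196


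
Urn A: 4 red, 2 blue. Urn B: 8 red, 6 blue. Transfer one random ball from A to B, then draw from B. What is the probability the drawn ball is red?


P(transfer red) = 4/6 = 2/3; P(transfer blue) = 1/3
If red transferred: Urn II has 9 red of 15, so P(red|red moved) = 3/5
If blue transferred: Urn II has 8 red of 15, so P(red|blue moved) = 8/15
By total probability: P(red) = 2/3*3/5 + 1/3*8/15 = 26/45

26/45


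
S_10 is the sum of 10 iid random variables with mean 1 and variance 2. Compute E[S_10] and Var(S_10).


E[S_n] = n*mu = 10*1 = 10
Var(S_n) = n*sigma^2 = 10*2 = 20

E[S_10]=10, Var(S_10)=20


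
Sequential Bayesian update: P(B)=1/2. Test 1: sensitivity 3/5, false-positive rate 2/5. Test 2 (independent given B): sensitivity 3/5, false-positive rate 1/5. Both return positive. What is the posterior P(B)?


After test 1: P(+) = 3/5*1/2 + 2/5*1/2 = 1/2
P(B|+) = (3/10)/(1/2) = 3/5
After test 2 (use post1 as new prior): P(+) = 3/5*3/5 + 1/5*2/5 = 11/25
P(B|+,+) = (9/25)/(11/25) = 9/11

9/11


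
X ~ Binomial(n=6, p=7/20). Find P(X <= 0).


P(X<=0) = P(X=0)
= 4826809/64000000
= 4826809/64000000

4826809/64000000


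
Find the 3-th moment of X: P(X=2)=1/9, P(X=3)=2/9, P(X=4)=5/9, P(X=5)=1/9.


E[X^3] = sum(x^3 * P(x))
= 8*1/9 + 27*2/9 + 64*5/9 + 125*1/9
= 169/3

169/3


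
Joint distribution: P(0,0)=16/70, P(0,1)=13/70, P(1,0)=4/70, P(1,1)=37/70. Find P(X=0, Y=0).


Read from table: P(X=0, Y=0) = 16/70 = 8/35

8/35


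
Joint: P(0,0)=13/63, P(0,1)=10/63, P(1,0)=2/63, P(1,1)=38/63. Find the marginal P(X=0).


P(X=0) = P(0,0)+P(0,1) = 13/63 + 10/63 = 23/63

23/63


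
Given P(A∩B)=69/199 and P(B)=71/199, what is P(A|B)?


P(A|B) = P(A∩B)/P(B) = (69/199)/(71/199) = 69/71

69/71


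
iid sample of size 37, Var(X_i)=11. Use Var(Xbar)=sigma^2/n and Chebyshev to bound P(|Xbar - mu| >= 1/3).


Var(Xbar) = Var(X)/n = 11/37
Chebyshev: P(|Xbar-mu| >= 1/3) <= Var(Xbar)/(1/3)^2 = (11/37)/(1/9) = 99/37
Bound exceeds 1, so trivial bound: 1

1


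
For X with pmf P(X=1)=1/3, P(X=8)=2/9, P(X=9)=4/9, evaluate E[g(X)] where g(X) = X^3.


E[X^3] = sum(g(x)*P(x))
= 1*1/3 + 512*2/9 + 729*4/9
= 3943/9

3943/9


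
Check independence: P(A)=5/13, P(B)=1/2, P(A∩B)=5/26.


P(A)*P(B) = 5/13*1/2 = 5/26
P(A∩B) = 5/26, which equals P(A)P(B), so independent

Yes, A and B are independent
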